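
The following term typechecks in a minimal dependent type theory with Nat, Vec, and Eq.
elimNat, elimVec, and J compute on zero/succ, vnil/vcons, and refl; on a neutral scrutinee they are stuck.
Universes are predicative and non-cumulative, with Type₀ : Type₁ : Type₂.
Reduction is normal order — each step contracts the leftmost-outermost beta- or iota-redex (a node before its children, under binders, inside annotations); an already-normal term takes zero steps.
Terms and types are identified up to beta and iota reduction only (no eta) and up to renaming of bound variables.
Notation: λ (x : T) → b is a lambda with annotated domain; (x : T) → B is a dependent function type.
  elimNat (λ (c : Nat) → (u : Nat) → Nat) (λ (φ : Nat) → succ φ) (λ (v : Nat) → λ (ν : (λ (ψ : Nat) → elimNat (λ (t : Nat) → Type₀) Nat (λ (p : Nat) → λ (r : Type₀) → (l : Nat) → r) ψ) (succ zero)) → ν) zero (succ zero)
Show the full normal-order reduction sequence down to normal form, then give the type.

normal-order reduction sequence:
  elimNat (λ (c : Nat) → (u : Nat) → Nat) (λ (φ : Nat) → succ φ) (λ (v : Nat) → λ (ν : (λ (ψ : Nat) → elimNat (λ (t : Nat) → Type₀) Nat (λ (p : Nat) → λ (r : Type₀) → (l : Nat) → r) ψ) (succ zero)) → ν) zero (succ zero)
  ~> (λ (c : Nat) → succ c) (succ zero)
  ~> succ (succ zero)
the term's type:
  Nat


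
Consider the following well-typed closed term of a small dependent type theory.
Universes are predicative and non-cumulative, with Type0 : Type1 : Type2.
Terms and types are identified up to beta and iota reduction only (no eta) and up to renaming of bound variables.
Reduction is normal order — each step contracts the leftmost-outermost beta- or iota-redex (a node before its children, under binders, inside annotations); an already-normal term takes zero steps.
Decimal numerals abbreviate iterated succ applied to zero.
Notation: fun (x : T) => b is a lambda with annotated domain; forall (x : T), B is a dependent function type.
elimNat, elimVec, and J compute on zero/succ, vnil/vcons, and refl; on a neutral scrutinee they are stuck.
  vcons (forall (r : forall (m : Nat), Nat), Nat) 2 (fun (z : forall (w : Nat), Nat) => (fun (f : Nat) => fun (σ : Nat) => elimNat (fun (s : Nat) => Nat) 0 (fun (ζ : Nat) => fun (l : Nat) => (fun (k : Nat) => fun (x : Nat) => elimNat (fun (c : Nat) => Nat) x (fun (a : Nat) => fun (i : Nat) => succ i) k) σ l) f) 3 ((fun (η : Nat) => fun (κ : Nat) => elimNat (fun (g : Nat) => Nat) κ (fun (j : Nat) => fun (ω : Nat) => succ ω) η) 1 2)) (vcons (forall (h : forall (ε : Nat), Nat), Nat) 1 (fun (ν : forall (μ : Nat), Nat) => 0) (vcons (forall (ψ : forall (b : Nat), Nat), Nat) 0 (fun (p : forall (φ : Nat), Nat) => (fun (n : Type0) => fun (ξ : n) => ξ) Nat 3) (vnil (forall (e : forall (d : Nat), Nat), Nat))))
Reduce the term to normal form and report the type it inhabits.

resulting normal form:
  vcons (forall (r : forall (m : Nat), Nat), Nat) 2 (fun (z : forall (w : Nat), Nat) => 9) (vcons (forall (f : forall (σ : Nat), Nat), Nat) 1 (fun (s : forall (ζ : Nat), Nat) => 0) (vcons (forall (l : forall (k : Nat), Nat), Nat) 0 (fun (x : forall (c : Nat), Nat) => 3) (vnil (forall (a : forall (i : Nat), Nat), Nat))))
type:
  Vec (forall (r : forall (m : Nat), Nat), Nat) 3


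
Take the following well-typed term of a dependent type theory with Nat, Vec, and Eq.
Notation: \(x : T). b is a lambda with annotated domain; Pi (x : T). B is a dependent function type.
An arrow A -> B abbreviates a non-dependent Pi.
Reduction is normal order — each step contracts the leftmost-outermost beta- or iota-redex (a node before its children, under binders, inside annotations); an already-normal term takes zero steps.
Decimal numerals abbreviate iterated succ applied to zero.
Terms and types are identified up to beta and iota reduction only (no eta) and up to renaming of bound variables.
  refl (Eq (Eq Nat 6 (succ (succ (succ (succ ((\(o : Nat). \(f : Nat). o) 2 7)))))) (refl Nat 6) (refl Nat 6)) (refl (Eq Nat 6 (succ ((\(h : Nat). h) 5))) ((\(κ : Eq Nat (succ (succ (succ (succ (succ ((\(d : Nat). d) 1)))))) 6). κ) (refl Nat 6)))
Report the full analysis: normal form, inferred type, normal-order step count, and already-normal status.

reduced normal form:
  refl (Eq (Eq Nat 6 6) (refl Nat 6) (refl Nat 6)) (refl (Eq Nat 6 6) (refl Nat 6))
inferred type:
  Eq (Eq (Eq Nat 6 6) (refl Nat 6) (refl Nat 6)) (refl (Eq Nat 6 6) (refl Nat 6)) (refl (Eq Nat 6 6) (refl Nat 6))
normal-order step count: 4
term was already normal: no
first redex: a beta-redex


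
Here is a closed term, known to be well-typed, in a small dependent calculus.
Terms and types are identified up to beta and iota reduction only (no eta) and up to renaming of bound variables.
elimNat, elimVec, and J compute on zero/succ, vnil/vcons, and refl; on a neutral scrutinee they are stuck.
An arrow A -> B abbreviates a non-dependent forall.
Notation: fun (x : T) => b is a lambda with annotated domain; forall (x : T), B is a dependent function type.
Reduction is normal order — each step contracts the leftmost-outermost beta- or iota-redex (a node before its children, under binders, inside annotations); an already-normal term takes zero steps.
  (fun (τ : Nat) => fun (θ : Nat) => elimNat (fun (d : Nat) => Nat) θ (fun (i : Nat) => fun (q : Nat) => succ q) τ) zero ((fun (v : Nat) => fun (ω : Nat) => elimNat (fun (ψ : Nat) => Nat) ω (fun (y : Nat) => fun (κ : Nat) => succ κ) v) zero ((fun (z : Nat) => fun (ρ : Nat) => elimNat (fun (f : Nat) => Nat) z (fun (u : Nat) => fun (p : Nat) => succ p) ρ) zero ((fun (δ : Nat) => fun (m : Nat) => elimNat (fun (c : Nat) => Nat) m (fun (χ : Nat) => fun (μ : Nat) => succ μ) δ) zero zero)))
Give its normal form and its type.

normal form:
  zero
inferred type:
  Nat
observation: normalization takes exactly 12 steps under the normal-order strategy.


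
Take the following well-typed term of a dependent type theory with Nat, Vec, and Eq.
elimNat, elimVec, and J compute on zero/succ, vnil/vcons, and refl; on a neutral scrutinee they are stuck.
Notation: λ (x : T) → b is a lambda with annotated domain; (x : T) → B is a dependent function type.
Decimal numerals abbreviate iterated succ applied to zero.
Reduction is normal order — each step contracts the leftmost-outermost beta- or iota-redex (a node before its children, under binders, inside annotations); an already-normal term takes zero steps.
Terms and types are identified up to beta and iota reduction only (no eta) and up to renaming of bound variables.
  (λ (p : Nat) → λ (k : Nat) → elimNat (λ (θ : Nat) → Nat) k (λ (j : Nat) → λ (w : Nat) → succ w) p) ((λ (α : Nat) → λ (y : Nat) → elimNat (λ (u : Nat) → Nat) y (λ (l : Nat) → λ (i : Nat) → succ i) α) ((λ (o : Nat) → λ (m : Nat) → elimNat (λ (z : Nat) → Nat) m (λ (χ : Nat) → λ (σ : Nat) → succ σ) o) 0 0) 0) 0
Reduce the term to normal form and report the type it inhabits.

normal form:
  0
type:
  Nat


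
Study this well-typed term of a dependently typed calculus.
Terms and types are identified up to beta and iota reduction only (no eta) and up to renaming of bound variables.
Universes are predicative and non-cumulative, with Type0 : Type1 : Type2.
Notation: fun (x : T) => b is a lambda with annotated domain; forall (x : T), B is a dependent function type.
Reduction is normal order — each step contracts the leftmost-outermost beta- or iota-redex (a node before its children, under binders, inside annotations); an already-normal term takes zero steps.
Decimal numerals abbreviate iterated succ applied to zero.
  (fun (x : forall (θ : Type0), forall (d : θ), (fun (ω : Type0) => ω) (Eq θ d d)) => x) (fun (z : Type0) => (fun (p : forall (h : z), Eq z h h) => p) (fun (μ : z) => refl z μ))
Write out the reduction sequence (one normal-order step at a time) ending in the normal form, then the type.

normal-order reduction sequence:
  (fun (x : forall (θ : Type0), forall (d : θ), (fun (ω : Type0) => ω) (Eq θ d d)) => x) (fun (z : Type0) => (fun (p : forall (h : z), Eq z h h) => p) (fun (μ : z) => refl z μ))
  ~> fun (x : Type0) => (fun (θ : forall (d : x), Eq x d d) => θ) (fun (ω : x) => refl x ω)
  ~> fun (x : Type0) => fun (θ : x) => refl x θ
inferred type:
  forall (x : Type0), forall (θ : x), Eq x θ θ


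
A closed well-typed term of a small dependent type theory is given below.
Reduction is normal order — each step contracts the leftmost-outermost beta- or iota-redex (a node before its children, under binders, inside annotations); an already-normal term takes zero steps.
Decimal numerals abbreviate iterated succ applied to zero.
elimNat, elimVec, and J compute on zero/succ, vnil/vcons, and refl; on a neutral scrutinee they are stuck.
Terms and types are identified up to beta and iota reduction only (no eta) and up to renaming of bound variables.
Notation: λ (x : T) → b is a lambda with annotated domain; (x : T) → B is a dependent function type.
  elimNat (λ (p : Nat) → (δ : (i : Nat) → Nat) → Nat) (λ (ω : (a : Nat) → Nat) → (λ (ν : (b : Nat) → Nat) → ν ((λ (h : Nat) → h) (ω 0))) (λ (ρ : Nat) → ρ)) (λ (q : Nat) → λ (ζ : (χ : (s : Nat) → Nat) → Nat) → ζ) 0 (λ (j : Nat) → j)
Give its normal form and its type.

normal form:
  0
inferred type:
  Nat


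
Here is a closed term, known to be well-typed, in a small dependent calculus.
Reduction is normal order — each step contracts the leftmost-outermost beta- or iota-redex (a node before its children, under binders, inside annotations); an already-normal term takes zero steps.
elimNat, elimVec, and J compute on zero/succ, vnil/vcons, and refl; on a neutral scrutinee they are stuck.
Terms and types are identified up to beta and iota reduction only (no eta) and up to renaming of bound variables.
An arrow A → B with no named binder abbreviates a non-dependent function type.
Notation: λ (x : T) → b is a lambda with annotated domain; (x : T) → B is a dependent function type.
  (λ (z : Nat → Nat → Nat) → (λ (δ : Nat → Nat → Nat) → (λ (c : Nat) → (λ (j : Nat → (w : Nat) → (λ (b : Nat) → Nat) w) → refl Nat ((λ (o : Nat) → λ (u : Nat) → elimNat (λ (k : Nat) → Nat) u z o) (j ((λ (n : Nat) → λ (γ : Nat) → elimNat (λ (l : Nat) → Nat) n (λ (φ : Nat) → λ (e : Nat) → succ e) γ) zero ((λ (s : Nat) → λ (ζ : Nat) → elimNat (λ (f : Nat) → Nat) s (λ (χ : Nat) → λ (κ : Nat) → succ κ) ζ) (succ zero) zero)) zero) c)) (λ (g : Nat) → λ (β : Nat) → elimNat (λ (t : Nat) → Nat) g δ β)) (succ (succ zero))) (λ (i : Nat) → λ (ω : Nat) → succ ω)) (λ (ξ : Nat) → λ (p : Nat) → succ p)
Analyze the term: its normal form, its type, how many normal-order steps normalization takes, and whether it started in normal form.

resulting normal form:
  refl Nat (succ (succ (succ zero)))
the term's type:
  Eq Nat (succ (succ (succ zero))) (succ (succ (succ zero)))
normal-order step count: 22
term was already normal: no
first contracted redex: a beta-redex


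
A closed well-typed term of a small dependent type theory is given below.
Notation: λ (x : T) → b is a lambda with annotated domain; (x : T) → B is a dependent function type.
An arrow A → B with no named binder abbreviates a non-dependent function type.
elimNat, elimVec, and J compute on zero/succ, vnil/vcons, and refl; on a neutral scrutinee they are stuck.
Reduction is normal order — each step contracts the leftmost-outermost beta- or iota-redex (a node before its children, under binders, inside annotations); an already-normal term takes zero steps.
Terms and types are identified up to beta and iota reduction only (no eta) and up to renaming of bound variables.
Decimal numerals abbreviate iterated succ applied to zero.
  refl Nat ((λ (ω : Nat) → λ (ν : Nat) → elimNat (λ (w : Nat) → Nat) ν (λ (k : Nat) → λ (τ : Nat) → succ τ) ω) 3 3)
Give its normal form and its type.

reduced normal form:
  refl Nat 6
type:
  Eq Nat 6 6
observation: normalization takes exactly 12 steps under the normal-order strategy.


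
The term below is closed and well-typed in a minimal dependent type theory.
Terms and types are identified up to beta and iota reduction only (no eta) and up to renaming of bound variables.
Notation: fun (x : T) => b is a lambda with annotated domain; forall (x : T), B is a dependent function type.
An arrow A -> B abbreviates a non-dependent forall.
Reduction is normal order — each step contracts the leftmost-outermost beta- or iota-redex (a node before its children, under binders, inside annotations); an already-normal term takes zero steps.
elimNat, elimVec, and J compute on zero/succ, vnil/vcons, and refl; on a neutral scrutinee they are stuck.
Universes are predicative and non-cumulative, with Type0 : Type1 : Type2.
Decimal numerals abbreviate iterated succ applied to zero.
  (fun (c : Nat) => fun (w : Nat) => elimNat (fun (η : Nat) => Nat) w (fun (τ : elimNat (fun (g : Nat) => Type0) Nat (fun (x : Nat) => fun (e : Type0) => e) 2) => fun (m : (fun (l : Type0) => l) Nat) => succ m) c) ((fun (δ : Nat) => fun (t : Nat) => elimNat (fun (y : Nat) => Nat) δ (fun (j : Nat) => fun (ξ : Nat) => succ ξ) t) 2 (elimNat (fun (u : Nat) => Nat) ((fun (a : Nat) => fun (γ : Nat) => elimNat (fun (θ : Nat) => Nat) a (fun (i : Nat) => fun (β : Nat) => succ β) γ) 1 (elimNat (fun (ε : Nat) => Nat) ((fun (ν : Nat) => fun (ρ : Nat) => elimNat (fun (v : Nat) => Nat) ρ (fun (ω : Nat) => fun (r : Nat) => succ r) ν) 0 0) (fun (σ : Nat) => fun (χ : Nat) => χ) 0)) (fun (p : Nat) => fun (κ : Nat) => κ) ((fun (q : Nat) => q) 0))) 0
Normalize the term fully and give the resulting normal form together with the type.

reduced normal form:
  3
inferred type:
  Nat


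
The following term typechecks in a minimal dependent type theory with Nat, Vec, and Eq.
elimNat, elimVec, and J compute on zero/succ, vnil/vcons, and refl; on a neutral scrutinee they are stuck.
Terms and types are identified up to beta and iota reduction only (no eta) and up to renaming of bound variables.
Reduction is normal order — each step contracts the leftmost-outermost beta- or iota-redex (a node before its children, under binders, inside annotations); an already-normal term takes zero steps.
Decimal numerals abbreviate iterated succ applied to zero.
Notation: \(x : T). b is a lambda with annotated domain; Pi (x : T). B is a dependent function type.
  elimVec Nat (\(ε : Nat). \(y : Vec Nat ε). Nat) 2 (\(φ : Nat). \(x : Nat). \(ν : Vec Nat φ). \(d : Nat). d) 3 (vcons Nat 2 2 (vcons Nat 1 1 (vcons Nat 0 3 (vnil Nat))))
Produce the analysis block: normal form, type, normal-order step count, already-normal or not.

normal form:
  2
inferred type:
  Nat
reduction steps (normal order): 16
already normal: no
first contracted redex: an elimVec iota-redex


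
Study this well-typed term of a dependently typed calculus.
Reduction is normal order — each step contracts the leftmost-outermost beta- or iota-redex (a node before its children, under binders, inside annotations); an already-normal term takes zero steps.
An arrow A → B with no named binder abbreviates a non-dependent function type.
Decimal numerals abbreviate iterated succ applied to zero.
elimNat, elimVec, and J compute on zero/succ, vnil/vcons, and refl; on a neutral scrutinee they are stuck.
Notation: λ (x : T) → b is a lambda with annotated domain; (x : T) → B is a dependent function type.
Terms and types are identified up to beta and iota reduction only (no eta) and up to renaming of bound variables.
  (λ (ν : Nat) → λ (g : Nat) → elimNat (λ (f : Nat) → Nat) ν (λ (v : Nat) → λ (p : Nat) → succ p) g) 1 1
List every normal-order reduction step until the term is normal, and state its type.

normal-order reduction:
  (λ (ν : Nat) → λ (g : Nat) → elimNat (λ (f : Nat) → Nat) ν (λ (v : Nat) → λ (p : Nat) → succ p) g) 1 1
  ~> (λ (ν : Nat) → elimNat (λ (g : Nat) → Nat) 1 (λ (f : Nat) → λ (v : Nat) → succ v) ν) 1
  ~> elimNat (λ (ν : Nat) → Nat) 1 (λ (g : Nat) → λ (f : Nat) → succ f) 1
  ~> (λ (ν : Nat) → λ (g : Nat) → succ g) 0 (elimNat (λ (f : Nat) → Nat) 1 (λ (v : Nat) → λ (p : Nat) → succ p) 0)
  ~> (λ (ν : Nat) → succ ν) (elimNat (λ (g : Nat) → Nat) 1 (λ (f : Nat) → λ (v : Nat) → succ v) 0)
  ~> succ (elimNat (λ (ν : Nat) → Nat) 1 (λ (g : Nat) → λ (f : Nat) → succ f) 0)
  ~> 2
inferred type:
  Nat


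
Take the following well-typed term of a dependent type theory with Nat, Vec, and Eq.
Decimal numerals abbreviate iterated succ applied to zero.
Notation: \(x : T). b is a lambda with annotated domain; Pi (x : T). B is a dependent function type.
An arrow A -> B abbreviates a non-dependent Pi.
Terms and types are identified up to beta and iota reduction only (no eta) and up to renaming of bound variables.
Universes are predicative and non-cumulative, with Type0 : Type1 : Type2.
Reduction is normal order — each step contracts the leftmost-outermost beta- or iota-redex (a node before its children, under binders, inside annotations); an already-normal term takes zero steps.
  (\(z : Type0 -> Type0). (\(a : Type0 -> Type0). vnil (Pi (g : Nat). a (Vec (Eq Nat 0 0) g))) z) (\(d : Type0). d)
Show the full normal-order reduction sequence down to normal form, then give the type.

normal-order reduction sequence:
  (\(z : Type0 -> Type0). (\(a : Type0 -> Type0). vnil (Pi (g : Nat). a (Vec (Eq Nat 0 0) g))) z) (\(d : Type0). d)
  ~> (\(z : Type0 -> Type0). vnil (Pi (a : Nat). z (Vec (Eq Nat 0 0) a))) (\(g : Type0). g)
  ~> vnil (Pi (z : Nat). (\(a : Type0). a) (Vec (Eq Nat 0 0) z))
  ~> vnil (Pi (z : Nat). Vec (Eq Nat 0 0) z)
the term's type:
  Vec (Pi (z : Nat). Vec (Eq Nat 0 0) z) 0


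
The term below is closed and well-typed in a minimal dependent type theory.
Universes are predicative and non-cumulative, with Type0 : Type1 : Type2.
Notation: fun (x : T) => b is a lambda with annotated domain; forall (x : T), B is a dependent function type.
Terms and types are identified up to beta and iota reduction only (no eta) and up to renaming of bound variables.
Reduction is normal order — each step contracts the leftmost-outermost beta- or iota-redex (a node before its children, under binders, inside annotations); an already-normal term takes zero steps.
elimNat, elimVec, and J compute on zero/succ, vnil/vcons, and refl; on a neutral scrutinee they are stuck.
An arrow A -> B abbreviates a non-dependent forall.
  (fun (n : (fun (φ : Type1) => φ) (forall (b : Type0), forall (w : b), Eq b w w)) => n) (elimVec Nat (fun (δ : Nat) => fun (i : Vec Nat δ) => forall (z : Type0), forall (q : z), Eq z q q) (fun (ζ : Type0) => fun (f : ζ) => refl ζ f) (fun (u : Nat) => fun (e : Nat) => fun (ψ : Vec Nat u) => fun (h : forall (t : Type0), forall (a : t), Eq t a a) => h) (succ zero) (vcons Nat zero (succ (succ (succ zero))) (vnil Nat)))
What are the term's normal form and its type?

resulting normal form:
  fun (n : Type0) => fun (φ : n) => refl n φ
the term's type:
  forall (n : Type0), forall (φ : n), Eq n φ φ
observation: the first redex contracted is a beta-redex; the normal form is reached in 7 normal-order steps.


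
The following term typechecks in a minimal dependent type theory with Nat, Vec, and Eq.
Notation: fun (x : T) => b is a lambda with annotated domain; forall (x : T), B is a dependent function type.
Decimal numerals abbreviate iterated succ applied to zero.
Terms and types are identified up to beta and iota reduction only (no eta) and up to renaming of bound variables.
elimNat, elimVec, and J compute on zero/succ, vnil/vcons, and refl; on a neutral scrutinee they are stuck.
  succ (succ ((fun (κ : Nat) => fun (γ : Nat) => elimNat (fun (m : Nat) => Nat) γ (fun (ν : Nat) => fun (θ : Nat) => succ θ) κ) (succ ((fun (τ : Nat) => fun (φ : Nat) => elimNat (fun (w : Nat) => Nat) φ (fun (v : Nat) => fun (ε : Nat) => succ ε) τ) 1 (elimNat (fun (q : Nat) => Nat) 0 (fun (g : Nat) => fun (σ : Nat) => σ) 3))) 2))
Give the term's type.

inferred type:
  Nat


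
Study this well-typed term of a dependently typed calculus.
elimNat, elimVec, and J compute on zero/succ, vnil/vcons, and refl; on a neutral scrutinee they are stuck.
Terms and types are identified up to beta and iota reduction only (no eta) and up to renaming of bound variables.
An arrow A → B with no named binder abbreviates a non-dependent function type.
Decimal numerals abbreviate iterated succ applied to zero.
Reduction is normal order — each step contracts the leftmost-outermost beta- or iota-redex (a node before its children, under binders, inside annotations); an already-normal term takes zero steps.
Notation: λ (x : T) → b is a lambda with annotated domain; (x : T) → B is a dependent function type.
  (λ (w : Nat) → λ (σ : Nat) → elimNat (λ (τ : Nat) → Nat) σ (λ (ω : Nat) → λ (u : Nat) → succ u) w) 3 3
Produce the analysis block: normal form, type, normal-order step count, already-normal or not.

normal form:
  6
type:
  Nat
normal-order step count: 12
term was already normal: no
first redex: a beta-redex


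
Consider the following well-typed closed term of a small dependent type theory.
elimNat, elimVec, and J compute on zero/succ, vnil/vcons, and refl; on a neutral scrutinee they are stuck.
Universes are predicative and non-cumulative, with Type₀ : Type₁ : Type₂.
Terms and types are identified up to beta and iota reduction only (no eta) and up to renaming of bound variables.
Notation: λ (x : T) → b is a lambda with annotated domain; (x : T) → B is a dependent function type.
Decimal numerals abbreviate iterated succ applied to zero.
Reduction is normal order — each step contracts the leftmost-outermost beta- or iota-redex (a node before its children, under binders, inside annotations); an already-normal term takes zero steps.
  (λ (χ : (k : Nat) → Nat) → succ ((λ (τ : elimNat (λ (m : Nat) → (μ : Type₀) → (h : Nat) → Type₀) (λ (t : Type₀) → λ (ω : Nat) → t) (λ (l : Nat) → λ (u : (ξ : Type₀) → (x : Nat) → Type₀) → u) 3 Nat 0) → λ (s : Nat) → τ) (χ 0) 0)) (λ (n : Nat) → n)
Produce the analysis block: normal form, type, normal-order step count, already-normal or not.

normal form:
  1
inferred type:
  Nat
normal-order step count: 4
started in normal form: no
first redex: a beta-redex


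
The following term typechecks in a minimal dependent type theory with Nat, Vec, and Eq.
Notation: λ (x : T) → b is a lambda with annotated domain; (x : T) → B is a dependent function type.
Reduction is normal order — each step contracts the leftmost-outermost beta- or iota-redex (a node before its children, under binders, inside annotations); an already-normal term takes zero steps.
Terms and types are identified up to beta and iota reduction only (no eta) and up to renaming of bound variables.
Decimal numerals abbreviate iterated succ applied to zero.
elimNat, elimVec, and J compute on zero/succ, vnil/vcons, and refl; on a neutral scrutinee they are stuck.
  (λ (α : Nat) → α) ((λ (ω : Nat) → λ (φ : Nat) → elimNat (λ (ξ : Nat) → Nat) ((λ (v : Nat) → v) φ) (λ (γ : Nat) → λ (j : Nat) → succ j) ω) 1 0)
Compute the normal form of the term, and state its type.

resulting normal form:
  1
inferred type:
  Nat
observation: the leftmost-outermost redex is a beta-redex, and normalization takes 8 steps.


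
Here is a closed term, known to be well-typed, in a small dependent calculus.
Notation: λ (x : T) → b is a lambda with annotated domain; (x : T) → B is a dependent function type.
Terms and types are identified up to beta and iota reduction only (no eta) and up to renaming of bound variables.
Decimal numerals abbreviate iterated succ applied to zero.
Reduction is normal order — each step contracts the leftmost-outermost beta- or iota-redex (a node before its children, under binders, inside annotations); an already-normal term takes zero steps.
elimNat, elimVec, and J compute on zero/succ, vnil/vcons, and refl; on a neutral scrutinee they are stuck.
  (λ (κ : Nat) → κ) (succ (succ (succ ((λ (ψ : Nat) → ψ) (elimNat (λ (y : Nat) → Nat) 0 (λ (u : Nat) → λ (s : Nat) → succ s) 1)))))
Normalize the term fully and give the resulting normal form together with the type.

normal form:
  4
the term's type:
  Nat


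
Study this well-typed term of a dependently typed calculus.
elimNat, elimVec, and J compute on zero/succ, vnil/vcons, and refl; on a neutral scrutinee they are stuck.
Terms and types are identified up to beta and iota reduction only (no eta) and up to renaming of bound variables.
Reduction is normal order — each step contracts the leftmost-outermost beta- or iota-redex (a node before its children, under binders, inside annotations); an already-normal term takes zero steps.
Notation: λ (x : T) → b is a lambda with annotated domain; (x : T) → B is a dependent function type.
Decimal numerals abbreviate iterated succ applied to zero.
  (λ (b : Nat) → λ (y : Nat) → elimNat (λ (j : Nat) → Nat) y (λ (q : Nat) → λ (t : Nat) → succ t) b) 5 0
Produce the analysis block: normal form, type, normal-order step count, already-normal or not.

resulting normal form:
  5
the term's type:
  Nat
steps to reach normal form (normal order): 18
started in normal form: no
first redex: a beta-redex


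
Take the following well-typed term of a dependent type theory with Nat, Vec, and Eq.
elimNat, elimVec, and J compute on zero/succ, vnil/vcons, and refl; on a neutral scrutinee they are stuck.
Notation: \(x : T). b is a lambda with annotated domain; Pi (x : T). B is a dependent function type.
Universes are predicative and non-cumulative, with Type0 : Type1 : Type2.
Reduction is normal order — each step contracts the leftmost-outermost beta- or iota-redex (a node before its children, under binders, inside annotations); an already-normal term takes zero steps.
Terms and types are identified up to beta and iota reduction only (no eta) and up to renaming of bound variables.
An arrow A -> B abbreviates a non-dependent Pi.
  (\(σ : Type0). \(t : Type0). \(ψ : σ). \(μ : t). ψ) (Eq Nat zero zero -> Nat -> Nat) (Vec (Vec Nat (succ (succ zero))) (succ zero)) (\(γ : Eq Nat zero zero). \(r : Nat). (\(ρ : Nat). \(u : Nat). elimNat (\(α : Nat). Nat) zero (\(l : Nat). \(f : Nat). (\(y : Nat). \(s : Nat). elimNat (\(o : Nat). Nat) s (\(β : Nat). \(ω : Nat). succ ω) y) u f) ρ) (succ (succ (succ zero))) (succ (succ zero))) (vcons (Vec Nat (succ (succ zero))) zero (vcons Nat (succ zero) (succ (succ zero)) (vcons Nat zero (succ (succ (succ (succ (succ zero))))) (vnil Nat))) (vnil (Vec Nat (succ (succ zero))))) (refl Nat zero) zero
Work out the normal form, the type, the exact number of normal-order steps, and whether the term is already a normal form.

reduced normal form:
  succ (succ (succ (succ (succ (succ zero)))))
the term's type:
  Nat
reduction steps (normal order): 45
already normal: no
first contracted redex: a beta-redex


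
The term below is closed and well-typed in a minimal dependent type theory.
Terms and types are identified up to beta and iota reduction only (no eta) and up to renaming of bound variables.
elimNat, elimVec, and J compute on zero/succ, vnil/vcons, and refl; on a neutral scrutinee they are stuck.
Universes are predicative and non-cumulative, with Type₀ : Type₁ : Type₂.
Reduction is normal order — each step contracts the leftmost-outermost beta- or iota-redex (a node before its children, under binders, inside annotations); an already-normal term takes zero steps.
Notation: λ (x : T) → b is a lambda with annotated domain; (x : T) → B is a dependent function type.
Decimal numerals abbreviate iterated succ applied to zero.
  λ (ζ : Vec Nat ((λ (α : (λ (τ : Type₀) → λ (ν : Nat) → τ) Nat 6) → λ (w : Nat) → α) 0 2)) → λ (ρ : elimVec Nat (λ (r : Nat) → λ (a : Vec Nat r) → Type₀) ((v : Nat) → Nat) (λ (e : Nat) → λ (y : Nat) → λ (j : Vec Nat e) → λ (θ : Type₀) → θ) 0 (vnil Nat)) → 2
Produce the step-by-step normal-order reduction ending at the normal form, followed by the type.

reduction (normal order):
  λ (ζ : Vec Nat ((λ (α : (λ (τ : Type₀) → λ (ν : Nat) → τ) Nat 6) → λ (w : Nat) → α) 0 2)) → λ (ρ : elimVec Nat (λ (r : Nat) → λ (a : Vec Nat r) → Type₀) ((v : Nat) → Nat) (λ (e : Nat) → λ (y : Nat) → λ (j : Vec Nat e) → λ (θ : Type₀) → θ) 0 (vnil Nat)) → 2
  ~> λ (ζ : Vec Nat ((λ (α : Nat) → 0) 2)) → λ (τ : elimVec Nat (λ (ν : Nat) → λ (w : Vec Nat ν) → Type₀) ((ρ : Nat) → Nat) (λ (r : Nat) → λ (a : Nat) → λ (v : Vec Nat r) → λ (e : Type₀) → e) 0 (vnil Nat)) → 2
  ~> λ (ζ : Vec Nat 0) → λ (α : elimVec Nat (λ (τ : Nat) → λ (ν : Vec Nat τ) → Type₀) ((w : Nat) → Nat) (λ (ρ : Nat) → λ (r : Nat) → λ (a : Vec Nat ρ) → λ (v : Type₀) → v) 0 (vnil Nat)) → 2
  ~> λ (ζ : Vec Nat 0) → λ (α : (τ : Nat) → Nat) → 2
inferred type:
  (ζ : Vec Nat 0) → (α : (τ : Nat) → Nat) → Nat


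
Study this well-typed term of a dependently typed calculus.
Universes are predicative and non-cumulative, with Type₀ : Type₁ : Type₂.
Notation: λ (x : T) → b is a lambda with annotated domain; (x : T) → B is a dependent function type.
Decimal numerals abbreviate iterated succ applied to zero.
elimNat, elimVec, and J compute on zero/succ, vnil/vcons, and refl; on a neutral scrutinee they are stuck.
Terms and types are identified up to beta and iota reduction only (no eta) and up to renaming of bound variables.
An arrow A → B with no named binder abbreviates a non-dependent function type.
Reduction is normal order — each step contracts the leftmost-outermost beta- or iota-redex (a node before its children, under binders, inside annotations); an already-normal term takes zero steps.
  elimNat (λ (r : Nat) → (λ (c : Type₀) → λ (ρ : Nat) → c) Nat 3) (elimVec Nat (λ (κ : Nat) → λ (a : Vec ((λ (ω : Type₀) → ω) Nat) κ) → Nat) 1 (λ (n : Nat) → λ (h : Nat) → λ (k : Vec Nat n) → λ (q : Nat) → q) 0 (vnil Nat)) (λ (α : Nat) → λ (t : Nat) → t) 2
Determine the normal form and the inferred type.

resulting normal form:
  1
inferred type:
  Nat


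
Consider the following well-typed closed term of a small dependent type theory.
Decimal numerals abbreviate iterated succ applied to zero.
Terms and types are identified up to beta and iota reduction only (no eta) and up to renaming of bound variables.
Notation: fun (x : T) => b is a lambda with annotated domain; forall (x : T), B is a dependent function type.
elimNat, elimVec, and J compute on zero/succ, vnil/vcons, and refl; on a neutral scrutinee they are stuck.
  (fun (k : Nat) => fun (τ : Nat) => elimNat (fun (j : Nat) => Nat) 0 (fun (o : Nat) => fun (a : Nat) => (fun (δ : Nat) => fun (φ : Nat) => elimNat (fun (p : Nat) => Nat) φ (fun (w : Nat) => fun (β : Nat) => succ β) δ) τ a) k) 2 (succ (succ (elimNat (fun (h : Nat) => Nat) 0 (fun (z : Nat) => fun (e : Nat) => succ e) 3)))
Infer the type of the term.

the term's type:
  Nat


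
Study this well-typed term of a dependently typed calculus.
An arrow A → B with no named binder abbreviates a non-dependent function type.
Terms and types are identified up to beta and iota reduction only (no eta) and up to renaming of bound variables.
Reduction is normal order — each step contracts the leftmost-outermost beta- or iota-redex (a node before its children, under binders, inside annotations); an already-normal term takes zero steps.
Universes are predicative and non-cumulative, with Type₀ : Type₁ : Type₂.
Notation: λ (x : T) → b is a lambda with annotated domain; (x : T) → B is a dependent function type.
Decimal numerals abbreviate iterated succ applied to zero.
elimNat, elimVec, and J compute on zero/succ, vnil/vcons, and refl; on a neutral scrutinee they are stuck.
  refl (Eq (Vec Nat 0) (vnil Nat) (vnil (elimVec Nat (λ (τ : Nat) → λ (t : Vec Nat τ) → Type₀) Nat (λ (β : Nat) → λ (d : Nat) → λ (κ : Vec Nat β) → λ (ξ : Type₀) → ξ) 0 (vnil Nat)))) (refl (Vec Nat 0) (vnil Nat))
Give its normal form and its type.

normal form:
  refl (Eq (Vec Nat 0) (vnil Nat) (vnil Nat)) (refl (Vec Nat 0) (vnil Nat))
inferred type:
  Eq (Eq (Vec Nat 0) (vnil Nat) (vnil Nat)) (refl (Vec Nat 0) (vnil Nat)) (refl (Vec Nat 0) (vnil Nat))
observation: the leftmost-outermost redex is an elimVec iota-redex, and normalization takes 1 step.


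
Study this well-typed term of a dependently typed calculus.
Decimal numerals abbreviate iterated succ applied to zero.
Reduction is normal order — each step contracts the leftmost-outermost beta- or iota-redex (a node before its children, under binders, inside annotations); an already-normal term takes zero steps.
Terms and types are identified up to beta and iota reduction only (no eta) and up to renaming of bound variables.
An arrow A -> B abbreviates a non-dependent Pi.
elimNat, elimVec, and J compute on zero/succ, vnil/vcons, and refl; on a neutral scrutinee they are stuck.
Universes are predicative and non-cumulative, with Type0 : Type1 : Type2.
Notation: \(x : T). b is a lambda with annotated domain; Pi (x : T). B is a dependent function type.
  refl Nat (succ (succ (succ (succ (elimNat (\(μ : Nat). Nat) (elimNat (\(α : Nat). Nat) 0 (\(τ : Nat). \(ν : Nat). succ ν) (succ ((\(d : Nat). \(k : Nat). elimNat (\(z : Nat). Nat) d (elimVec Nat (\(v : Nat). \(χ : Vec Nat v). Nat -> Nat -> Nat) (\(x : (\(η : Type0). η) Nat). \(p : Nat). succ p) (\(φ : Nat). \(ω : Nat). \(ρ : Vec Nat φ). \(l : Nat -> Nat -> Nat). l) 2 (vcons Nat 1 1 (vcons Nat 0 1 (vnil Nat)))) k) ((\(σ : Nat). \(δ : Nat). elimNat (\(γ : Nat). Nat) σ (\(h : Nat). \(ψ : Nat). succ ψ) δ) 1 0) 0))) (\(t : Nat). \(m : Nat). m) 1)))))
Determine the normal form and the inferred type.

resulting normal form:
  refl Nat 6
the term's type:
  Eq Nat 6 6
observation: reduction starts at an elimNat iota-redex, and 17 normal-order steps reach the normal form.


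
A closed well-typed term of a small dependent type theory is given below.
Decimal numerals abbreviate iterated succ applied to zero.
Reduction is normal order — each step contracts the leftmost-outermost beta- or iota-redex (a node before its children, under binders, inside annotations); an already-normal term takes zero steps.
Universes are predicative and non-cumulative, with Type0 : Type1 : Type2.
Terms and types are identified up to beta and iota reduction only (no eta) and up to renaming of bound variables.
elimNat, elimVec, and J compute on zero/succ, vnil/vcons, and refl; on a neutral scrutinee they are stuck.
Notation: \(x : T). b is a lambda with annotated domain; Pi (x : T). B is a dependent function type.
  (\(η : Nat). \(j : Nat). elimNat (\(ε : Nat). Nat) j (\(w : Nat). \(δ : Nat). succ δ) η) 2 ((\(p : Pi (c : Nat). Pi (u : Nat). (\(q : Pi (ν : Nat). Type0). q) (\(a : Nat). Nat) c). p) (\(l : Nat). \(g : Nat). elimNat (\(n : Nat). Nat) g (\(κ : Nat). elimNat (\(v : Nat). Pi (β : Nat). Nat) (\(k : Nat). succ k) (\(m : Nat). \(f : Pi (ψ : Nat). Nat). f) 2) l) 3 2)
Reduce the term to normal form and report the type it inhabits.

resulting normal form:
  7
the term's type:
  Nat
observation: 43 normal-order steps separate the term from its normal form.


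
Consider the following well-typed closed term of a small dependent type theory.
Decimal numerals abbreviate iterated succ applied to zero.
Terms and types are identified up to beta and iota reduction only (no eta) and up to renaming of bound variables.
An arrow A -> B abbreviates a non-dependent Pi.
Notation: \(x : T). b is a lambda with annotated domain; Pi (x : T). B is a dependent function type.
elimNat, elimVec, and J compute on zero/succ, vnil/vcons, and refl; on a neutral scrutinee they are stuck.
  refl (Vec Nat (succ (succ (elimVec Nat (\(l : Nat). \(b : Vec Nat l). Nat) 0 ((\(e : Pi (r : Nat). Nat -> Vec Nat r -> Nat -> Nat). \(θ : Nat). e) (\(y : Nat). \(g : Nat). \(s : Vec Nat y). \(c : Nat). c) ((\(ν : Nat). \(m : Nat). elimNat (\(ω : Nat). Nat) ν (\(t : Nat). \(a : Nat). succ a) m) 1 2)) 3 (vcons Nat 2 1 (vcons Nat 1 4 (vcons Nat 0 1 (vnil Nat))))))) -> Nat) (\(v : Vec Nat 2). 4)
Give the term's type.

inferred type:
  Eq (Vec Nat 2 -> Nat) (\(l : Vec Nat 2). 4) (\(b : Vec Nat 2). 4)


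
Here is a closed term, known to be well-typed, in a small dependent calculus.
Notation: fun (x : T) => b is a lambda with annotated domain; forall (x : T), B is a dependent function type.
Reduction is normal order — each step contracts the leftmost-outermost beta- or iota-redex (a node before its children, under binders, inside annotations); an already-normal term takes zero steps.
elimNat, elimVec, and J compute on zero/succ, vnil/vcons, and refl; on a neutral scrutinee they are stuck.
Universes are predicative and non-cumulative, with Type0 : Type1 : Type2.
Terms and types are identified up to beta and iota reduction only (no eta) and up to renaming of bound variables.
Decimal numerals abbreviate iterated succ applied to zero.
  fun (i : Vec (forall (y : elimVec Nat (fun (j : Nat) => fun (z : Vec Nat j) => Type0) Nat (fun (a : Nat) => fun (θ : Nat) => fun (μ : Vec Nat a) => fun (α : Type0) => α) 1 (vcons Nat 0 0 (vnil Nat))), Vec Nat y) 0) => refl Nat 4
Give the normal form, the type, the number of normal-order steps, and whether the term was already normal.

reduced normal form:
  fun (i : Vec (forall (y : Nat), Vec Nat y) 0) => refl Nat 4
inferred type:
  forall (i : Vec (forall (y : Nat), Vec Nat y) 0), Eq Nat 4 4
reduction steps (normal order): 6
already normal: no
first contracted redex: an elimVec iota-redex


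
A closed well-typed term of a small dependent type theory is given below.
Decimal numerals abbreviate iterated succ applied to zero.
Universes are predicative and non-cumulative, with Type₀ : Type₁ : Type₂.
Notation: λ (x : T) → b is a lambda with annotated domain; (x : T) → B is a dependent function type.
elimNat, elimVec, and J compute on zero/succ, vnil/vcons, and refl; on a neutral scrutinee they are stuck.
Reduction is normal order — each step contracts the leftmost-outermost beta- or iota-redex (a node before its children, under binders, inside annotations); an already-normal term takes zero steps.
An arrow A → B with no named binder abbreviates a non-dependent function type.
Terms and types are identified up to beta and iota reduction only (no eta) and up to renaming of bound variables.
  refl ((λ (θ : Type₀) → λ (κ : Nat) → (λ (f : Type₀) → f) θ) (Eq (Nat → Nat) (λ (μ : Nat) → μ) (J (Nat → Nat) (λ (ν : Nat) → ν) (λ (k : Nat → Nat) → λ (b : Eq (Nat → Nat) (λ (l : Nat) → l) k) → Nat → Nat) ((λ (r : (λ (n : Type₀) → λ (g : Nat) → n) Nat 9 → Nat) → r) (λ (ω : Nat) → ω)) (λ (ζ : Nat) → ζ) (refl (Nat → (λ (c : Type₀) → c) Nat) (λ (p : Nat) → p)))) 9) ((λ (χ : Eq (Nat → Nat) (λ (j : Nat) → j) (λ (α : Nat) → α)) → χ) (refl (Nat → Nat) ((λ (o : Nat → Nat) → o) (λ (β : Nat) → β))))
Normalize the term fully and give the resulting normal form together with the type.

reduced normal form:
  refl (Eq (Nat → Nat) (λ (θ : Nat) → θ) (λ (κ : Nat) → κ)) (refl (Nat → Nat) (λ (f : Nat) → f))
type:
  Eq (Eq (Nat → Nat) (λ (θ : Nat) → θ) (λ (κ : Nat) → κ)) (refl (Nat → Nat) (λ (f : Nat) → f)) (refl (Nat → Nat) (λ (μ : Nat) → μ))
observation: 7 normal-order steps normalize the term, beginning with a beta-redex.


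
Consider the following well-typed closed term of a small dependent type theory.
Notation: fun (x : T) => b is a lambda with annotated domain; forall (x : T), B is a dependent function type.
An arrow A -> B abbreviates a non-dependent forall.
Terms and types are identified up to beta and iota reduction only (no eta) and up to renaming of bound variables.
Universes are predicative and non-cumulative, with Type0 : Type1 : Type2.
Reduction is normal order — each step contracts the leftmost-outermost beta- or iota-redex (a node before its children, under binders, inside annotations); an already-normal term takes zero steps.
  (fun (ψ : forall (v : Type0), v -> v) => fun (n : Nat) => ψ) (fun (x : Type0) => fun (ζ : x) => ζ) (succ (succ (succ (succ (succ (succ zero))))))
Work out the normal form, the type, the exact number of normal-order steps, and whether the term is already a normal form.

resulting normal form:
  fun (ψ : Type0) => fun (v : ψ) => v
the term's type:
  forall (ψ : Type0), ψ -> ψ
steps to reach normal form (normal order): 2
term was already normal: no
first redex: a beta-redex
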